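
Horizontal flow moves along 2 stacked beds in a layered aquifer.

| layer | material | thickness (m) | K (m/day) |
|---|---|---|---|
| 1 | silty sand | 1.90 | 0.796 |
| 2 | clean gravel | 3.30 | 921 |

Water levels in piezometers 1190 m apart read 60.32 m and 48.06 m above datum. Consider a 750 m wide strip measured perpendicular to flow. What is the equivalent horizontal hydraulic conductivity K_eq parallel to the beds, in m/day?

Flow is parallel to layering, so each bed carries its own Darcy discharge and the transmissivities add.
Σ(K_i·b_i) = 0.796×1.90 + 921×3.30 = 3041 m²/day.
Total thickness b = 5.200 m, so K_eq = Σ(K_i·b_i)/b = 584.8 m/day.

585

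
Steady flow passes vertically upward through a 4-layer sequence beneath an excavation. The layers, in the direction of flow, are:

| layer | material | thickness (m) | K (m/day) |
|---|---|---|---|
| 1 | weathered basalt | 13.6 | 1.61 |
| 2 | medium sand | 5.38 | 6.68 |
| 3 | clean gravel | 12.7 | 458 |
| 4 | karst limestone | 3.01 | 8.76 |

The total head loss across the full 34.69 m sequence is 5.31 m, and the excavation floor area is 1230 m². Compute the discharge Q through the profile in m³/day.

679

Flow is perpendicular to layering, so the layers act in series and the equivalent K is the thickness-weighted harmonic mean.
Total thickness L = 13.6 + 5.38 + 12.7 + 3.01 = 34.69 m.
Σ(b_i/K_i) = 13.6/1.61 + 5.38/6.68 + 12.7/458 + 3.01/8.76 = 9.624 d.
K_eq = L / Σ(b_i/K_i) = 34.69 / 9.624 = 3.605 m/day.
Q = K_eq · A · (Δh/L) = 3.605 × 1230 × (5.31/34.69) = 678.7 m³/day.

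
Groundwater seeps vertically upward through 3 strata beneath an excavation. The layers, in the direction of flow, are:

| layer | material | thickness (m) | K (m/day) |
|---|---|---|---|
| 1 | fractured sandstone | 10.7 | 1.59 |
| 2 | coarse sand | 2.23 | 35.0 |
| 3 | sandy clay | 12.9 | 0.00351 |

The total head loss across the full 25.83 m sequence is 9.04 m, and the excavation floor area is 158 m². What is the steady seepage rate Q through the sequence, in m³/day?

0.388

Flow is perpendicular to layering, so the layers act in series and the equivalent K is the thickness-weighted harmonic mean.
Total thickness L = 10.7 + 2.23 + 12.9 = 25.83 m.
Σ(b_i/K_i) = 10.7/1.59 + 2.23/35.0 + 12.9/0.00351 = 3682 d.
K_eq = L / Σ(b_i/K_i) = 25.83 / 3682 = 0.007015 m/day.
Q = K_eq · A · (Δh/L) = 0.007015 × 158 × (9.04/25.83) = 0.3879 m³/day.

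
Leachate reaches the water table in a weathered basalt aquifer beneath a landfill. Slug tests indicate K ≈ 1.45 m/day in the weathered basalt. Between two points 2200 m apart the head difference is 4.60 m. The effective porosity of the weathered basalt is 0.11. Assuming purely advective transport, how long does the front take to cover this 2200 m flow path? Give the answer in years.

219

Hydraulic gradient i = Δh / L = 4.60 / 2200 = 0.002091.
Darcy flux q = K · i = 1.450 × 0.002091 = 0.003032 m/day.
Seepage velocity v = q / n_e = 0.003032 / 0.11 = 0.02756 m/day.
Travel time t = L / v = 2200 / 0.02756 = 79820 days = 218.5 years.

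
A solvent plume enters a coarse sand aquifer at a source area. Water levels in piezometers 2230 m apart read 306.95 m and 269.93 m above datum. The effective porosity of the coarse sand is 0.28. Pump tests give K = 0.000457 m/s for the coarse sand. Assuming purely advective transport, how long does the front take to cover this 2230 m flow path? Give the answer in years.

2.61

Convert K: 0.000457 m/s × 86400 = 39.48 m/day.
Hydraulic gradient i = (306.95 − 269.93) / 2230 = 37.02 / 2230 = 0.01660.
Darcy flux q = K · i = 39.48 × 0.01660 = 0.6555 m/day.
Seepage velocity v = q / n_e = 0.6555 / 0.28 = 2.341 m/day.
Travel time t = L / v = 2230 / 2.341 = 952.6 days = 2.608 years.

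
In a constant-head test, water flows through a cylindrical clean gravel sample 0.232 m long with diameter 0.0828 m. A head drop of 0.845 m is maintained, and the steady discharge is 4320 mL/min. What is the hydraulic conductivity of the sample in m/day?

317

Cross-sectional area A = π·(d/2)² = π × (0.0828/2)² = 0.005385 m².
Convert discharge: 4320 mL/min = 7.200e-05 m³/s.
Darcy's law rearranged: K = Q·L / (A·Δh) = 7.200e-05 × 0.232 / (0.005385 × 0.845) = 0.003671 m/s = 317.2 m/day.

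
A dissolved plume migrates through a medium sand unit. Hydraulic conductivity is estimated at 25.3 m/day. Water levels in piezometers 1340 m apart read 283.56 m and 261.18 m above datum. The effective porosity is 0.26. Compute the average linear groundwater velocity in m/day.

Hydraulic gradient i = (283.56 − 261.18) / 1340 = 22.38 / 1340 = 0.01670.
Darcy flux q = K · i = 25.30 × 0.01670 = 0.4225 m/day.
Seepage velocity v = q / n_e = 0.4225 / 0.26 = 1.625 m/day.

1.63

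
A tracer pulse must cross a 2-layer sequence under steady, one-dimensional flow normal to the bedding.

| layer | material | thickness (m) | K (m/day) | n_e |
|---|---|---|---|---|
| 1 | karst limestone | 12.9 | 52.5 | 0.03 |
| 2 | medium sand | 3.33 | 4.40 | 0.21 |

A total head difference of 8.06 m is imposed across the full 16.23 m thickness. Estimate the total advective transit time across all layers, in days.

With flow normal to the layers, continuity requires the same specific discharge q through every layer.
Σ(b_i/K_i) = 12.9/52.5 + 3.33/4.40 = 1.003 d.
q = Δh / Σ(b_i/K_i) = 8.06 / 1.003 = 8.040 m/day.
In each layer the seepage velocity is v_i = q/n_i, so the layer transit time is t_i = b_i·n_i / q:
  layer 1 (karst limestone): t_1 = 12.9 × 0.03 / 8.040 = 0.04814 d
  layer 2 (medium sand): t_2 = 3.33 × 0.21 / 8.040 = 0.08698 d
Total t = Σ t_i = 0.1351 days.

0.135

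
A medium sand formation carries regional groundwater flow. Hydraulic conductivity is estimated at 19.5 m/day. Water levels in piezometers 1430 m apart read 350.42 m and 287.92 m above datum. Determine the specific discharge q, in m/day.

Hydraulic gradient i = (350.42 − 287.92) / 1430 = 62.5 / 1430 = 0.04371.
Specific discharge q = K · i = 19.50 × 0.04371 = 0.8523 m/day.

0.852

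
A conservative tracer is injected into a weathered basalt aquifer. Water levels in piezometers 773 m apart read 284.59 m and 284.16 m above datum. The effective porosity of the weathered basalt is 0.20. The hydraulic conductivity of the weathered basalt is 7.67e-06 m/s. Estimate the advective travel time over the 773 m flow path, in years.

Convert K: 7.67e-06 m/s × 86400 = 0.6627 m/day.
Hydraulic gradient i = (284.59 − 284.16) / 773 = 0.43 / 773 = 0.0005563.
Darcy flux q = K · i = 0.6627 × 0.0005563 = 0.0003686 m/day.
Seepage velocity v = q / n_e = 0.0003686 / 0.20 = 0.001843 m/day.
Travel time t = L / v = 773 / 0.001843 = 4.194e+05 days = 1148 years.

1150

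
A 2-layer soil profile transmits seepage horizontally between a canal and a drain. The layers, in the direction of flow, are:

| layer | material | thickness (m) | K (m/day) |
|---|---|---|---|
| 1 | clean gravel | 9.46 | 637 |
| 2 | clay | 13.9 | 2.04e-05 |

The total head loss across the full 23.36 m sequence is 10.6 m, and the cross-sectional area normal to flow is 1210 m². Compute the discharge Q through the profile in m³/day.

Flow is perpendicular to layering, so the layers act in series and the equivalent K is the thickness-weighted harmonic mean.
Total thickness L = 9.46 + 13.9 = 23.36 m.
Σ(b_i/K_i) = 9.46/637 + 13.9/2.04e-05 = 6.814e+05 d.
K_eq = L / Σ(b_i/K_i) = 23.36 / 6.814e+05 = 3.428e-05 m/day.
Q = K_eq · A · (Δh/L) = 3.428e-05 × 1210 × (10.6/23.36) = 0.01882 m³/day.

0.0188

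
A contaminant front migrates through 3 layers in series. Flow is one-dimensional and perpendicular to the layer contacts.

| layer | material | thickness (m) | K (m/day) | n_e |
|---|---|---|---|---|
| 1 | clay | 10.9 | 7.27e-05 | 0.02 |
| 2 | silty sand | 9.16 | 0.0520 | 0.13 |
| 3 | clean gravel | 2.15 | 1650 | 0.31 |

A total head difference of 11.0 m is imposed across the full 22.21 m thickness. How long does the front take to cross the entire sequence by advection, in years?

77.5

With flow normal to the layers, continuity requires the same specific discharge q through every layer.
Σ(b_i/K_i) = 10.9/7.27e-05 + 9.16/0.0520 + 2.15/1650 = 1.501e+05 d.
q = Δh / Σ(b_i/K_i) = 11.0 / 1.501e+05 = 7.328e-05 m/day.
In each layer the seepage velocity is v_i = q/n_i, so the layer transit time is t_i = b_i·n_i / q:
  layer 1 (clay): t_1 = 10.9 × 0.02 / 7.328e-05 = 2975 d
  layer 2 (silty sand): t_2 = 9.16 × 0.13 / 7.328e-05 = 16250 d
  layer 3 (clean gravel): t_3 = 2.15 × 0.31 / 7.328e-05 = 9095 d
Total t = Σ t_i = 28320 days = 77.54 years.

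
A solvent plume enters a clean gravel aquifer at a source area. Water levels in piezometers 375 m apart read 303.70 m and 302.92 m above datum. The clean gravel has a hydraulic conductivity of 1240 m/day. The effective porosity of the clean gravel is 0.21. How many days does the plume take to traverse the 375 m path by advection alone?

Hydraulic gradient i = (303.70 − 302.92) / 375 = 0.78 / 375 = 0.002080.
Darcy flux q = K · i = 1240 × 0.002080 = 2.579 m/day.
Seepage velocity v = q / n_e = 2.579 / 0.21 = 12.28 m/day.
Travel time t = L / v = 375 / 12.28 = 30.53 days.

30.5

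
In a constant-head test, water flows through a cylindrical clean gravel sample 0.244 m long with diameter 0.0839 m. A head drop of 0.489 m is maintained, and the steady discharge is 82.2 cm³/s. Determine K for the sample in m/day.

641

Cross-sectional area A = π·(d/2)² = π × (0.0839/2)² = 0.005529 m².
Convert discharge: 82.2 cm³/s = 8.220e-05 m³/s.
Darcy's law rearranged: K = Q·L / (A·Δh) = 8.220e-05 × 0.244 / (0.005529 × 0.489) = 0.007419 m/s = 641.0 m/day.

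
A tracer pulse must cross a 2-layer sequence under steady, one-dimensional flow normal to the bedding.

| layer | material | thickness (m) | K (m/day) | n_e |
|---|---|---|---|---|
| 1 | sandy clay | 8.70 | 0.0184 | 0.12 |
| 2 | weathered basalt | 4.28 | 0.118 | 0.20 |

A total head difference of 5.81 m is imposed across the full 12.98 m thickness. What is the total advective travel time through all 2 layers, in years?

With flow normal to the layers, continuity requires the same specific discharge q through every layer.
Σ(b_i/K_i) = 8.70/0.0184 + 4.28/0.118 = 509.1 d.
q = Δh / Σ(b_i/K_i) = 5.81 / 509.1 = 0.01141 m/day.
In each layer the seepage velocity is v_i = q/n_i, so the layer transit time is t_i = b_i·n_i / q:
  layer 1 (sandy clay): t_1 = 8.70 × 0.12 / 0.01141 = 91.48 d
  layer 2 (weathered basalt): t_2 = 4.28 × 0.20 / 0.01141 = 75.01 d
Total t = Σ t_i = 166.5 days = 0.4558 years.

0.456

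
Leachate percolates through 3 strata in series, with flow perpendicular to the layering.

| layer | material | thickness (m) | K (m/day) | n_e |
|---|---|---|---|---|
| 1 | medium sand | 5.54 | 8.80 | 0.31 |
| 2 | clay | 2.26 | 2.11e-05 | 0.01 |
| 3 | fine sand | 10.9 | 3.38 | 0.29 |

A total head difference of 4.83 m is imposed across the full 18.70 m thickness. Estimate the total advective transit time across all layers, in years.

298

With flow normal to the layers, continuity requires the same specific discharge q through every layer.
Σ(b_i/K_i) = 5.54/8.80 + 2.26/2.11e-05 + 10.9/3.38 = 1.071e+05 d.
q = Δh / Σ(b_i/K_i) = 4.83 / 1.071e+05 = 4.509e-05 m/day.
In each layer the seepage velocity is v_i = q/n_i, so the layer transit time is t_i = b_i·n_i / q:
  layer 1 (medium sand): t_1 = 5.54 × 0.31 / 4.509e-05 = 38086 d
  layer 2 (clay): t_2 = 2.26 × 0.01 / 4.509e-05 = 501.2 d
  layer 3 (fine sand): t_3 = 10.9 × 0.29 / 4.509e-05 = 70100 d
Total t = Σ t_i = 1.087e+05 days = 297.6 years.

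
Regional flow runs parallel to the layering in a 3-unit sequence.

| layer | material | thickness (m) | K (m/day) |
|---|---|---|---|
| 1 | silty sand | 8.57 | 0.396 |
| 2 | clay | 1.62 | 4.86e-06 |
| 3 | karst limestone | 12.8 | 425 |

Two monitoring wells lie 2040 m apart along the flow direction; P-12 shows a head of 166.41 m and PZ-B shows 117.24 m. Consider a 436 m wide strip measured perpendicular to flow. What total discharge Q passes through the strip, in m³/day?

57200

Flow is parallel to layering, so each bed carries its own Darcy discharge and the transmissivities add.
Σ(K_i·b_i) = 0.396×8.57 + 4.86e-06×1.62 + 425×12.8 = 5443 m²/day.
Hydraulic gradient i = (166.41 − 117.24) / 2040 = 49.17 / 2040 = 0.02410.
Q = Σ(K_i·b_i) · W · i = 5443 × 436 × 0.02410 = 57204 m³/day.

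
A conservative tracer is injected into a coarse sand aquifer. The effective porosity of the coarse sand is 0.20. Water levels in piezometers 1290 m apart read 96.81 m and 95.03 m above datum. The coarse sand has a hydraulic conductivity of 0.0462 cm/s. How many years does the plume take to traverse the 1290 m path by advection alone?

12.8

Convert K: 0.0462 cm/s × 864 = 39.92 m/day.
Hydraulic gradient i = (96.81 − 95.03) / 1290 = 1.78 / 1290 = 0.001380.
Darcy flux q = K · i = 39.92 × 0.001380 = 0.05508 m/day.
Seepage velocity v = q / n_e = 0.05508 / 0.20 = 0.2754 m/day.
Travel time t = L / v = 1290 / 0.2754 = 4684 days = 12.82 years.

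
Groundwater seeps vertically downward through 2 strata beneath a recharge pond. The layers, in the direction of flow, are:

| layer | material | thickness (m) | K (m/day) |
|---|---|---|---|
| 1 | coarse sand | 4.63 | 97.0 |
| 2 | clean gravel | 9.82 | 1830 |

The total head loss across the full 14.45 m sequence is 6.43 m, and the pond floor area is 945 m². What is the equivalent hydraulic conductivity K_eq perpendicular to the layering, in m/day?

272

Flow is perpendicular to layering, so the layers act in series and the equivalent K is the thickness-weighted harmonic mean.
Total thickness L = 4.63 + 9.82 = 14.45 m.
Σ(b_i/K_i) = 4.63/97.0 + 9.82/1830 = 0.05310 d.
K_eq = L / Σ(b_i/K_i) = 14.45 / 0.05310 = 272.1 m/day.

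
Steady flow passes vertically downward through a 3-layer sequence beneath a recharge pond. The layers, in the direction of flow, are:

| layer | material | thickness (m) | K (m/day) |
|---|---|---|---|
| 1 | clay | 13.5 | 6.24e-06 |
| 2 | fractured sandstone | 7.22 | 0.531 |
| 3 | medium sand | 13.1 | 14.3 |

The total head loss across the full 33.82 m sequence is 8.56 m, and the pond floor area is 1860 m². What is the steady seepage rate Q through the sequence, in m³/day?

0.00736

Flow is perpendicular to layering, so the layers act in series and the equivalent K is the thickness-weighted harmonic mean.
Total thickness L = 13.5 + 7.22 + 13.1 = 33.82 m.
Σ(b_i/K_i) = 13.5/6.24e-06 + 7.22/0.531 + 13.1/14.3 = 2.163e+06 d.
K_eq = L / Σ(b_i/K_i) = 33.82 / 2.163e+06 = 1.563e-05 m/day.
Q = K_eq · A · (Δh/L) = 1.563e-05 × 1860 × (8.56/33.82) = 0.007359 m³/day.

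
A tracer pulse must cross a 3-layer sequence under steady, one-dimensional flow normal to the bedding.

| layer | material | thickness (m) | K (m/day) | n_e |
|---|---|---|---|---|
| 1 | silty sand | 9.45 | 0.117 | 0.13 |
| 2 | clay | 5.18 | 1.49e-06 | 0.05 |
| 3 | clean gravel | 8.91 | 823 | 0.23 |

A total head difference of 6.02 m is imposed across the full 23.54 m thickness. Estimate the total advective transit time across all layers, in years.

With flow normal to the layers, continuity requires the same specific discharge q through every layer.
Σ(b_i/K_i) = 9.45/0.117 + 5.18/1.49e-06 + 8.91/823 = 3.477e+06 d.
q = Δh / Σ(b_i/K_i) = 6.02 / 3.477e+06 = 1.732e-06 m/day.
In each layer the seepage velocity is v_i = q/n_i, so the layer transit time is t_i = b_i·n_i / q:
  layer 1 (silty sand): t_1 = 9.45 × 0.13 / 1.732e-06 = 7.095e+05 d
  layer 2 (clay): t_2 = 5.18 × 0.05 / 1.732e-06 = 1.496e+05 d
  layer 3 (clean gravel): t_3 = 8.91 × 0.23 / 1.732e-06 = 1.183e+06 d
Total t = Σ t_i = 2.043e+06 days = 5592 years.

5590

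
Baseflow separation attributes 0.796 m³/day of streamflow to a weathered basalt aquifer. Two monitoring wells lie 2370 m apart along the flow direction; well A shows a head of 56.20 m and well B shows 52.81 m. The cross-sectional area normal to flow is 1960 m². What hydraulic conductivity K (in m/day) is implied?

Hydraulic gradient i = (56.20 − 52.81) / 2370 = 3.39 / 2370 = 0.001430.
From Q = K·A·i, K = Q / (A·i) = 0.796 / (1960 × 0.001430) = 0.2839 m/day.

0.284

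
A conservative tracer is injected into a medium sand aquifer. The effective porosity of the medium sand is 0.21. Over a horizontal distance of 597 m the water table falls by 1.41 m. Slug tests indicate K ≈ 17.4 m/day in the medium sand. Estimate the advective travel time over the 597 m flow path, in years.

Hydraulic gradient i = Δh / L = 1.41 / 597 = 0.002362.
Darcy flux q = K · i = 17.40 × 0.002362 = 0.04110 m/day.
Seepage velocity v = q / n_e = 0.04110 / 0.21 = 0.1957 m/day.
Travel time t = L / v = 597 / 0.1957 = 3051 days = 8.352 years.

8.35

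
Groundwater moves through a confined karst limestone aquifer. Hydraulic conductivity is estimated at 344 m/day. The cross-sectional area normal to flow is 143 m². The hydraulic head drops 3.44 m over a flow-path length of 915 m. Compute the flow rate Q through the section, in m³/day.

185

Hydraulic gradient i = Δh / L = 3.44 / 915 = 0.003760.
Darcy's law: Q = K · A · i = 344.0 × 143.0 × 0.003760 = 184.9 m³/day.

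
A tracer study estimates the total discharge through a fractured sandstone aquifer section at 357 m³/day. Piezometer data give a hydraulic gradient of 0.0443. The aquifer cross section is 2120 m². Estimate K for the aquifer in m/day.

Hydraulic gradient i = 0.0443.
From Q = K·A·i, K = Q / (A·i) = 357 / (2120 × 0.04430) = 3.801 m/day.

3.80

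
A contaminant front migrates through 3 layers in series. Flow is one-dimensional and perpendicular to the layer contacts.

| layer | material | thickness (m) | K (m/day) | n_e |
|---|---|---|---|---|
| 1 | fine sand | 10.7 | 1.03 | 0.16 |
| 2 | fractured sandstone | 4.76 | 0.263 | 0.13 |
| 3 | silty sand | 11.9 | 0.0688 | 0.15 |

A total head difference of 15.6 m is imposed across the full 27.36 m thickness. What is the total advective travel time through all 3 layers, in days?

With flow normal to the layers, continuity requires the same specific discharge q through every layer.
Σ(b_i/K_i) = 10.7/1.03 + 4.76/0.263 + 11.9/0.0688 = 201.5 d.
q = Δh / Σ(b_i/K_i) = 15.6 / 201.5 = 0.07744 m/day.
In each layer the seepage velocity is v_i = q/n_i, so the layer transit time is t_i = b_i·n_i / q:
  layer 1 (fine sand): t_1 = 10.7 × 0.16 / 0.07744 = 22.11 d
  layer 2 (fractured sandstone): t_2 = 4.76 × 0.13 / 0.07744 = 7.991 d
  layer 3 (silty sand): t_3 = 11.9 × 0.15 / 0.07744 = 23.05 d
Total t = Σ t_i = 53.15 days.

53.1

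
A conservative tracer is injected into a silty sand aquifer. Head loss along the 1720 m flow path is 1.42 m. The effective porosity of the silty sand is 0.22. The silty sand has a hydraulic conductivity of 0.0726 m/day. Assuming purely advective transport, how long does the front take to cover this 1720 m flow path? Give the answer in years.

17300

Hydraulic gradient i = Δh / L = 1.42 / 1720 = 0.0008256.
Darcy flux q = K · i = 0.07260 × 0.0008256 = 5.994e-05 m/day.
Seepage velocity v = q / n_e = 5.994e-05 / 0.22 = 0.0002724 m/day.
Travel time t = L / v = 1720 / 0.0002724 = 6.313e+06 days = 17285 years.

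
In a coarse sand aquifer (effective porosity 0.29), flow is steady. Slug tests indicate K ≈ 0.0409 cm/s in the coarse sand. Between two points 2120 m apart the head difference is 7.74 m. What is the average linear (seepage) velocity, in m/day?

0.445

Convert K: 0.0409 cm/s × 864 = 35.34 m/day.
Hydraulic gradient i = Δh / L = 7.74 / 2120 = 0.003651.
Darcy flux q = K · i = 35.34 × 0.003651 = 0.1290 m/day.
Seepage velocity v = q / n_e = 0.1290 / 0.29 = 0.4449 m/day.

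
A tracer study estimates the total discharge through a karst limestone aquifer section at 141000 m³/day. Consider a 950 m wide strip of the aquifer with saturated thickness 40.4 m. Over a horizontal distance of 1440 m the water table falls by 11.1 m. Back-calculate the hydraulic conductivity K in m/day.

477

Cross-sectional area A = 950 × 40.4 = 38380 m².
Hydraulic gradient i = Δh / L = 11.1 / 1440 = 0.007708.
From Q = K·A·i, K = Q / (A·i) = 141000 / (38380 × 0.007708) = 476.6 m/day.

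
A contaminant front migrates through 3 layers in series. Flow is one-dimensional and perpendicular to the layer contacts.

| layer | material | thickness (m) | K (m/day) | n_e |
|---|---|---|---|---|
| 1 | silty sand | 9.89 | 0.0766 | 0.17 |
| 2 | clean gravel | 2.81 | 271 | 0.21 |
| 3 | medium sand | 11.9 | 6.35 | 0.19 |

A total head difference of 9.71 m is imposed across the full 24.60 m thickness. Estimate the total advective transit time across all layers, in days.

61.1

With flow normal to the layers, continuity requires the same specific discharge q through every layer.
Σ(b_i/K_i) = 9.89/0.0766 + 2.81/271 + 11.9/6.35 = 131.0 d.
q = Δh / Σ(b_i/K_i) = 9.71 / 131.0 = 0.07412 m/day.
In each layer the seepage velocity is v_i = q/n_i, so the layer transit time is t_i = b_i·n_i / q:
  layer 1 (silty sand): t_1 = 9.89 × 0.17 / 0.07412 = 22.68 d
  layer 2 (clean gravel): t_2 = 2.81 × 0.21 / 0.07412 = 7.961 d
  layer 3 (medium sand): t_3 = 11.9 × 0.19 / 0.07412 = 30.50 d
Total t = Σ t_i = 61.15 days.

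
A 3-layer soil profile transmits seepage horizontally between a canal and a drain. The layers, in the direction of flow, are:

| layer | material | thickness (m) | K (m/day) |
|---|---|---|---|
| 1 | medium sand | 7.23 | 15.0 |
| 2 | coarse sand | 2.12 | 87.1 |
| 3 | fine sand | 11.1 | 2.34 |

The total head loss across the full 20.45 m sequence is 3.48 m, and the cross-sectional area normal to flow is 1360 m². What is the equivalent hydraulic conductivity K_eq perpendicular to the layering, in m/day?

3.90

Flow is perpendicular to layering, so the layers act in series and the equivalent K is the thickness-weighted harmonic mean.
Total thickness L = 7.23 + 2.12 + 11.1 = 20.45 m.
Σ(b_i/K_i) = 7.23/15.0 + 2.12/87.1 + 11.1/2.34 = 5.250 d.
K_eq = L / Σ(b_i/K_i) = 20.45 / 5.250 = 3.895 m/day.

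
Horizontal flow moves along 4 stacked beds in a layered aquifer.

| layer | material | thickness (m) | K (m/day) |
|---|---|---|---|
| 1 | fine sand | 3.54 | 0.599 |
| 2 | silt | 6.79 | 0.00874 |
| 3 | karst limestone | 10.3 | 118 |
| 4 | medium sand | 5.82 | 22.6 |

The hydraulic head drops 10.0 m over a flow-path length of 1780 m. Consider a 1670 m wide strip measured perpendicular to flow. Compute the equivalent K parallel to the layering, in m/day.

51.0

Flow is parallel to layering, so each bed carries its own Darcy discharge and the transmissivities add.
Σ(K_i·b_i) = 0.599×3.54 + 0.00874×6.79 + 118×10.3 + 22.6×5.82 = 1349 m²/day.
Total thickness b = 26.45 m, so K_eq = Σ(K_i·b_i)/b = 51.01 m/day.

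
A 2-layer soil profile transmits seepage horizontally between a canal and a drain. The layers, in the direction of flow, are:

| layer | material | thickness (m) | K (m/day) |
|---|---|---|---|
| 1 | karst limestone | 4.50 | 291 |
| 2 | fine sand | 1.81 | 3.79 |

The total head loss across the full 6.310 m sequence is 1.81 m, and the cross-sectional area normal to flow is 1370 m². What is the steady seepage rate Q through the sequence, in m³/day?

Flow is perpendicular to layering, so the layers act in series and the equivalent K is the thickness-weighted harmonic mean.
Total thickness L = 4.50 + 1.81 = 6.310 m.
Σ(b_i/K_i) = 4.50/291 + 1.81/3.79 = 0.4930 d.
K_eq = L / Σ(b_i/K_i) = 6.310 / 0.4930 = 12.80 m/day.
Q = K_eq · A · (Δh/L) = 12.80 × 1370 × (1.81/6.310) = 5029 m³/day.

5030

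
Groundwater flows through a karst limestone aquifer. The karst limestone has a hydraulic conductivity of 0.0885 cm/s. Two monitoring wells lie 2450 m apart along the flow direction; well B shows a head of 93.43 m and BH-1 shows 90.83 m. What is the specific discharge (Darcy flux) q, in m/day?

0.0811

Convert K: 0.0885 cm/s × 864 = 76.46 m/day.
Hydraulic gradient i = (93.43 − 90.83) / 2450 = 2.6 / 2450 = 0.001061.
Specific discharge q = K · i = 76.46 × 0.001061 = 0.08115 m/day.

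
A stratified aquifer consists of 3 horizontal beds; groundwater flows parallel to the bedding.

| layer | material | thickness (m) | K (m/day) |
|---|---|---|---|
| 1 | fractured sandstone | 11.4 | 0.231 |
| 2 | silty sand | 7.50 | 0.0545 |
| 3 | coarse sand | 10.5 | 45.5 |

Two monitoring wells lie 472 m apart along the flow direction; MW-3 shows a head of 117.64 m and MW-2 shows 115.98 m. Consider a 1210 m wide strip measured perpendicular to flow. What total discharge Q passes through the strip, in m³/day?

Flow is parallel to layering, so each bed carries its own Darcy discharge and the transmissivities add.
Σ(K_i·b_i) = 0.231×11.4 + 0.0545×7.50 + 45.5×10.5 = 480.8 m²/day.
Hydraulic gradient i = (117.64 − 115.98) / 472 = 1.66 / 472 = 0.003517.
Q = Σ(K_i·b_i) · W · i = 480.8 × 1210 × 0.003517 = 2046 m³/day.

2050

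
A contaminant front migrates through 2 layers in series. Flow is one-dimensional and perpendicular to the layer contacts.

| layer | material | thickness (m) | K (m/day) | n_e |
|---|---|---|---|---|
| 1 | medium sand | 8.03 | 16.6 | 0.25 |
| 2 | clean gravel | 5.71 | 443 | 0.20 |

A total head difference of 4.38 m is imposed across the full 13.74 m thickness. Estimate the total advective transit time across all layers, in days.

0.357

With flow normal to the layers, continuity requires the same specific discharge q through every layer.
Σ(b_i/K_i) = 8.03/16.6 + 5.71/443 = 0.4966 d.
q = Δh / Σ(b_i/K_i) = 4.38 / 0.4966 = 8.820 m/day.
In each layer the seepage velocity is v_i = q/n_i, so the layer transit time is t_i = b_i·n_i / q:
  layer 1 (medium sand): t_1 = 8.03 × 0.25 / 8.820 = 0.2276 d
  layer 2 (clean gravel): t_2 = 5.71 × 0.20 / 8.820 = 0.1295 d
Total t = Σ t_i = 0.3571 days.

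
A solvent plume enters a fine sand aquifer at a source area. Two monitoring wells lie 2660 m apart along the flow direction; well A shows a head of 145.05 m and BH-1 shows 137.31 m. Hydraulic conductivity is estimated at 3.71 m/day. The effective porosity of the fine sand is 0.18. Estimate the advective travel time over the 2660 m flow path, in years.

121

Hydraulic gradient i = (145.05 − 137.31) / 2660 = 7.74 / 2660 = 0.002910.
Darcy flux q = K · i = 3.710 × 0.002910 = 0.01080 m/day.
Seepage velocity v = q / n_e = 0.01080 / 0.18 = 0.05997 m/day.
Travel time t = L / v = 2660 / 0.05997 = 44353 days = 121.4 years.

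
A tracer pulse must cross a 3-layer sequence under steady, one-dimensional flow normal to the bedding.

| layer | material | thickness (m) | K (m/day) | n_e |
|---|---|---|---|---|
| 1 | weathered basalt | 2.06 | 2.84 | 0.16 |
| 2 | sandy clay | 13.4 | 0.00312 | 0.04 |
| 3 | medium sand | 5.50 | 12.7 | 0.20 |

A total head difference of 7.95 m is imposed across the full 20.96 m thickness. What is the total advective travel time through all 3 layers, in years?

With flow normal to the layers, continuity requires the same specific discharge q through every layer.
Σ(b_i/K_i) = 2.06/2.84 + 13.4/0.00312 + 5.50/12.7 = 4296 d.
q = Δh / Σ(b_i/K_i) = 7.95 / 4296 = 0.001851 m/day.
In each layer the seepage velocity is v_i = q/n_i, so the layer transit time is t_i = b_i·n_i / q:
  layer 1 (weathered basalt): t_1 = 2.06 × 0.16 / 0.001851 = 178.1 d
  layer 2 (sandy clay): t_2 = 13.4 × 0.04 / 0.001851 = 289.6 d
  layer 3 (medium sand): t_3 = 5.50 × 0.20 / 0.001851 = 594.4 d
Total t = Σ t_i = 1062 days = 2.908 years.

2.91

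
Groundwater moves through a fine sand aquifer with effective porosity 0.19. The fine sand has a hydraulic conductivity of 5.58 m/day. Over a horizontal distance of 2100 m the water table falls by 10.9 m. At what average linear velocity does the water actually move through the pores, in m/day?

0.152

Hydraulic gradient i = Δh / L = 10.9 / 2100 = 0.005190.
Darcy flux q = K · i = 5.580 × 0.005190 = 0.02896 m/day.
Seepage velocity v = q / n_e = 0.02896 / 0.19 = 0.1524 m/day.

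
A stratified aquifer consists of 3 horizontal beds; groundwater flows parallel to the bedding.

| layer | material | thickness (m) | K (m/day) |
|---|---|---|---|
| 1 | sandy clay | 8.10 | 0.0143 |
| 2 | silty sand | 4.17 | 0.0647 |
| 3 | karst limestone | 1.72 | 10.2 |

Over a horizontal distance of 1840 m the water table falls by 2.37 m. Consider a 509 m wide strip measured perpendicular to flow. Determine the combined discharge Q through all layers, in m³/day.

Flow is parallel to layering, so each bed carries its own Darcy discharge and the transmissivities add.
Σ(K_i·b_i) = 0.0143×8.10 + 0.0647×4.17 + 10.2×1.72 = 17.93 m²/day.
Hydraulic gradient i = Δh / L = 2.37 / 1840 = 0.001288.
Q = Σ(K_i·b_i) · W · i = 17.93 × 509 × 0.001288 = 11.75 m³/day.

11.8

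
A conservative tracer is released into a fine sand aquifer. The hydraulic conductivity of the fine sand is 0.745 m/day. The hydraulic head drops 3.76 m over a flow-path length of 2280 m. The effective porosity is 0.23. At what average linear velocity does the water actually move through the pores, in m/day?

0.00534

Hydraulic gradient i = Δh / L = 3.76 / 2280 = 0.001649.
Darcy flux q = K · i = 0.7450 × 0.001649 = 0.001229 m/day.
Seepage velocity v = q / n_e = 0.001229 / 0.23 = 0.005342 m/day.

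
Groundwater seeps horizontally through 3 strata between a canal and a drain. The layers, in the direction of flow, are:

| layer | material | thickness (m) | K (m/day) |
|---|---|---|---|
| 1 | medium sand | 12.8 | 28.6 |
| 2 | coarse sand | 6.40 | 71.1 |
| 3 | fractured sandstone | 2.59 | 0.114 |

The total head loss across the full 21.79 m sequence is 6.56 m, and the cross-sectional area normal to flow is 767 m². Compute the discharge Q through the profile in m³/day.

Flow is perpendicular to layering, so the layers act in series and the equivalent K is the thickness-weighted harmonic mean.
Total thickness L = 12.8 + 6.40 + 2.59 = 21.79 m.
Σ(b_i/K_i) = 12.8/28.6 + 6.40/71.1 + 2.59/0.114 = 23.26 d.
K_eq = L / Σ(b_i/K_i) = 21.79 / 23.26 = 0.9369 m/day.
Q = K_eq · A · (Δh/L) = 0.9369 × 767 × (6.56/21.79) = 216.3 m³/day.

216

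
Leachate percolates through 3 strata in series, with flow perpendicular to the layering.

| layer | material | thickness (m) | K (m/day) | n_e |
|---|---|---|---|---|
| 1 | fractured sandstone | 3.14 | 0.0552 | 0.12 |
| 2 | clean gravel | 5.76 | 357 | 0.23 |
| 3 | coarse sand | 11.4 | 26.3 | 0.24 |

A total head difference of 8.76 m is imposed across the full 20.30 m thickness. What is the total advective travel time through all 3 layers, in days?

With flow normal to the layers, continuity requires the same specific discharge q through every layer.
Σ(b_i/K_i) = 3.14/0.0552 + 5.76/357 + 11.4/26.3 = 57.33 d.
q = Δh / Σ(b_i/K_i) = 8.76 / 57.33 = 0.1528 m/day.
In each layer the seepage velocity is v_i = q/n_i, so the layer transit time is t_i = b_i·n_i / q:
  layer 1 (fractured sandstone): t_1 = 3.14 × 0.12 / 0.1528 = 2.466 d
  layer 2 (clean gravel): t_2 = 5.76 × 0.23 / 0.1528 = 8.671 d
  layer 3 (coarse sand): t_3 = 11.4 × 0.24 / 0.1528 = 17.91 d
Total t = Σ t_i = 29.04 days.

29.0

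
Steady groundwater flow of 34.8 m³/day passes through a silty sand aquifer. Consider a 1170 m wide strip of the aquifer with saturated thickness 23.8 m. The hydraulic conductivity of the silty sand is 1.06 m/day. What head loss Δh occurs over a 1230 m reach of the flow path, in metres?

1.45

Cross-sectional area A = 1170 × 23.8 = 27846 m².
From Q = K·A·i, i = Q / (K·A) = 34.8 / (1.060 × 27846) = 0.001179.
Head loss Δh = i · L = 0.001179 × 1230 = 1.450 m.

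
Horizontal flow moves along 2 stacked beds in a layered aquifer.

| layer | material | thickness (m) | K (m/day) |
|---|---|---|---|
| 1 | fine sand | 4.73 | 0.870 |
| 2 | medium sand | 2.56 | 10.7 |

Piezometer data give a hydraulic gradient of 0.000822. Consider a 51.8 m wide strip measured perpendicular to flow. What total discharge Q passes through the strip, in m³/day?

Flow is parallel to layering, so each bed carries its own Darcy discharge and the transmissivities add.
Σ(K_i·b_i) = 0.870×4.73 + 10.7×2.56 = 31.51 m²/day.
Hydraulic gradient i = 0.000822.
Q = Σ(K_i·b_i) · W · i = 31.51 × 51.8 × 0.0008220 = 1.342 m³/day.

1.34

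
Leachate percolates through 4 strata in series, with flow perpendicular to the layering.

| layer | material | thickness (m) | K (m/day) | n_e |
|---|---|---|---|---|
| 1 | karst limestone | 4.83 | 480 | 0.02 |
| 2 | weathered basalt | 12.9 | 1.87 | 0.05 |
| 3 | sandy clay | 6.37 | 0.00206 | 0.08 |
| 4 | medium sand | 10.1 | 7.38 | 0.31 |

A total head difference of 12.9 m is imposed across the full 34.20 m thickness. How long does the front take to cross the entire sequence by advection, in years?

2.88

With flow normal to the layers, continuity requires the same specific discharge q through every layer.
Σ(b_i/K_i) = 4.83/480 + 12.9/1.87 + 6.37/0.00206 + 10.1/7.38 = 3101 d.
q = Δh / Σ(b_i/K_i) = 12.9 / 3101 = 0.004161 m/day.
In each layer the seepage velocity is v_i = q/n_i, so the layer transit time is t_i = b_i·n_i / q:
  layer 1 (karst limestone): t_1 = 4.83 × 0.02 / 0.004161 = 23.22 d
  layer 2 (weathered basalt): t_2 = 12.9 × 0.05 / 0.004161 = 155.0 d
  layer 3 (sandy clay): t_3 = 6.37 × 0.08 / 0.004161 = 122.5 d
  layer 4 (medium sand): t_4 = 10.1 × 0.31 / 0.004161 = 752.5 d
Total t = Σ t_i = 1053 days = 2.884 years.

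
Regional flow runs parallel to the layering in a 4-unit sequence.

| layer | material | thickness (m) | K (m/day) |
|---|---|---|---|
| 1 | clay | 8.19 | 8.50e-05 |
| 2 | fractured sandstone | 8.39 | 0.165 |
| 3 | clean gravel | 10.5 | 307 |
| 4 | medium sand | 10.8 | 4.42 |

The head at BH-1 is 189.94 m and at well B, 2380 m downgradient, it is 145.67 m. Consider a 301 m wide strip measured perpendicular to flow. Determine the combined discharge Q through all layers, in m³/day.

Flow is parallel to layering, so each bed carries its own Darcy discharge and the transmissivities add.
Σ(K_i·b_i) = 8.50e-05×8.19 + 0.165×8.39 + 307×10.5 + 4.42×10.8 = 3273 m²/day.
Hydraulic gradient i = (189.94 − 145.67) / 2380 = 44.27 / 2380 = 0.01860.
Q = Σ(K_i·b_i) · W · i = 3273 × 301 × 0.01860 = 18323 m³/day.

18300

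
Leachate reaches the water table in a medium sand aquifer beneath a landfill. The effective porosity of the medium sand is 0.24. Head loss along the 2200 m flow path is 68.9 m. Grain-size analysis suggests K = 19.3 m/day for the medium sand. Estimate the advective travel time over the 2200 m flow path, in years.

2.39

Hydraulic gradient i = Δh / L = 68.9 / 2200 = 0.03132.
Darcy flux q = K · i = 19.30 × 0.03132 = 0.6044 m/day.
Seepage velocity v = q / n_e = 0.6044 / 0.24 = 2.519 m/day.
Travel time t = L / v = 2200 / 2.519 = 873.5 days = 2.392 years.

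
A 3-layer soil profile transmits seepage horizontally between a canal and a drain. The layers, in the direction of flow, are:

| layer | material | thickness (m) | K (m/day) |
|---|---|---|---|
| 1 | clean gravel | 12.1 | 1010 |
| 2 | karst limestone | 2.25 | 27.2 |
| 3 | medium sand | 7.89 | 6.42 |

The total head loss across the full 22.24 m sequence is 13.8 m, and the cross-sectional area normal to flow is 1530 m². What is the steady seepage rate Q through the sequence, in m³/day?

16000

Flow is perpendicular to layering, so the layers act in series and the equivalent K is the thickness-weighted harmonic mean.
Total thickness L = 12.1 + 2.25 + 7.89 = 22.24 m.
Σ(b_i/K_i) = 12.1/1010 + 2.25/27.2 + 7.89/6.42 = 1.324 d.
K_eq = L / Σ(b_i/K_i) = 22.24 / 1.324 = 16.80 m/day.
Q = K_eq · A · (Δh/L) = 16.80 × 1530 × (13.8/22.24) = 15951 m³/day.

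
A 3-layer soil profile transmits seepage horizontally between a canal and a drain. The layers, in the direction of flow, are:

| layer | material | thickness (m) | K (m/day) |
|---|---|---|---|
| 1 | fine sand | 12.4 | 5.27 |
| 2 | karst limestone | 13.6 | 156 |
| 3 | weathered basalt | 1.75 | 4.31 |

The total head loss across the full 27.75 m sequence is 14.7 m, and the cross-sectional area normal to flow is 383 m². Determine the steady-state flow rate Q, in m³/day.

Flow is perpendicular to layering, so the layers act in series and the equivalent K is the thickness-weighted harmonic mean.
Total thickness L = 12.4 + 13.6 + 1.75 = 27.75 m.
Σ(b_i/K_i) = 12.4/5.27 + 13.6/156 + 1.75/4.31 = 2.846 d.
K_eq = L / Σ(b_i/K_i) = 27.75 / 2.846 = 9.750 m/day.
Q = K_eq · A · (Δh/L) = 9.750 × 383 × (14.7/27.75) = 1978 m³/day.

1980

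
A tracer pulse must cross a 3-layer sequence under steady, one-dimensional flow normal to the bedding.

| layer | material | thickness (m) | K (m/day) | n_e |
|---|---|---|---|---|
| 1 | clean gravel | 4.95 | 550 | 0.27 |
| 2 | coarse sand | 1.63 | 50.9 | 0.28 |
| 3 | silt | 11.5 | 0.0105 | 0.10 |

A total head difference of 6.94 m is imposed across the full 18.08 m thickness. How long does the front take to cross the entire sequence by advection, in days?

464

With flow normal to the layers, continuity requires the same specific discharge q through every layer.
Σ(b_i/K_i) = 4.95/550 + 1.63/50.9 + 11.5/0.0105 = 1095 d.
q = Δh / Σ(b_i/K_i) = 6.94 / 1095 = 0.006336 m/day.
In each layer the seepage velocity is v_i = q/n_i, so the layer transit time is t_i = b_i·n_i / q:
  layer 1 (clean gravel): t_1 = 4.95 × 0.27 / 0.006336 = 210.9 d
  layer 2 (coarse sand): t_2 = 1.63 × 0.28 / 0.006336 = 72.03 d
  layer 3 (silt): t_3 = 11.5 × 0.10 / 0.006336 = 181.5 d
Total t = Σ t_i = 464.5 days.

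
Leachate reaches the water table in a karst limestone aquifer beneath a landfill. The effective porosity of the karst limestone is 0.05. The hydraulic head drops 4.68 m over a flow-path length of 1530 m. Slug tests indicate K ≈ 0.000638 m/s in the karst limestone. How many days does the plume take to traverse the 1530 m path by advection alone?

Convert K: 0.000638 m/s × 86400 = 55.12 m/day.
Hydraulic gradient i = Δh / L = 4.68 / 1530 = 0.003059.
Darcy flux q = K · i = 55.12 × 0.003059 = 0.1686 m/day.
Seepage velocity v = q / n_e = 0.1686 / 0.05 = 3.372 m/day.
Travel time t = L / v = 1530 / 3.372 = 453.7 days.

454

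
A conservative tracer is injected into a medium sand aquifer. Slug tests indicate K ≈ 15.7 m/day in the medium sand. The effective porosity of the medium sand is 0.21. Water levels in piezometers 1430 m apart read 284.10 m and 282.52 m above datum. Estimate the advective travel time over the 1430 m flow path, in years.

47.4

Hydraulic gradient i = (284.10 − 282.52) / 1430 = 1.58 / 1430 = 0.001105.
Darcy flux q = K · i = 15.70 × 0.001105 = 0.01735 m/day.
Seepage velocity v = q / n_e = 0.01735 / 0.21 = 0.08260 m/day.
Travel time t = L / v = 1430 / 0.08260 = 17311 days = 47.40 years.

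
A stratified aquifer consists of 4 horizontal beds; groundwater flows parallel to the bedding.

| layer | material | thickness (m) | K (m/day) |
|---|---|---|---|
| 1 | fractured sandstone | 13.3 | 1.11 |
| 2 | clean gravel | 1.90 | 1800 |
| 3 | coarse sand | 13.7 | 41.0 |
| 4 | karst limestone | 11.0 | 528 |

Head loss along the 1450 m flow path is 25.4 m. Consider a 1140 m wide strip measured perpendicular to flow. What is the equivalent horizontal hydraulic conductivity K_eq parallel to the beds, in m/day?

246

Flow is parallel to layering, so each bed carries its own Darcy discharge and the transmissivities add.
Σ(K_i·b_i) = 1.11×13.3 + 1800×1.90 + 41.0×13.7 + 528×11.0 = 9804 m²/day.
Total thickness b = 39.90 m, so K_eq = Σ(K_i·b_i)/b = 245.7 m/day.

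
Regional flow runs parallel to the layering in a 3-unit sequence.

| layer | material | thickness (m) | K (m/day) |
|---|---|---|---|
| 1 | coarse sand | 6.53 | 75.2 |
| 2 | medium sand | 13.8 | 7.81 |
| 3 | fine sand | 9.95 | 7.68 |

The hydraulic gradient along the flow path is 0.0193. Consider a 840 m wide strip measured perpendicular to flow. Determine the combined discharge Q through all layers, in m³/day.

10900

Flow is parallel to layering, so each bed carries its own Darcy discharge and the transmissivities add.
Σ(K_i·b_i) = 75.2×6.53 + 7.81×13.8 + 7.68×9.95 = 675.2 m²/day.
Hydraulic gradient i = 0.0193.
Q = Σ(K_i·b_i) · W · i = 675.2 × 840 × 0.01930 = 10947 m³/day.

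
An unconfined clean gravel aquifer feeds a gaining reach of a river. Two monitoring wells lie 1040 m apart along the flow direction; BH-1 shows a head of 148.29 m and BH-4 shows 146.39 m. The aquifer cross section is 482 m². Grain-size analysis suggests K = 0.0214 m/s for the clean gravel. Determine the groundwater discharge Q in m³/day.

1630

Convert K: 0.0214 m/s × 86400 = 1849 m/day.
Hydraulic gradient i = (148.29 − 146.39) / 1040 = 1.9 / 1040 = 0.001827.
Darcy's law: Q = K · A · i = 1849 × 482.0 × 0.001827 = 1628 m³/day.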